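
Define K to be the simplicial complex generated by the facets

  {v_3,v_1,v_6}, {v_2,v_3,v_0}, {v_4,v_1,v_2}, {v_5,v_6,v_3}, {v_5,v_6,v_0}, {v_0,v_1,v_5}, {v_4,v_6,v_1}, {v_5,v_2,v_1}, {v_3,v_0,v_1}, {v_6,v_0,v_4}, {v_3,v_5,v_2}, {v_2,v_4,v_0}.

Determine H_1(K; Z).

Fix the vertex order v_0 < v_1 < v_2 < v_3 < v_4 < v_5 < v_6 and write every simplex with vertices in increasing order. Then dim K = 2 and the simplices of K are:

  0-simplices (7): [v_0], [v_1], [v_2], [v_3], [v_4], [v_5], [v_6]
  1-simplices (18): (18 of them)
  2-simplices (12): (12 of them)

Hence C_0 ≅ Z^7, C_1 ≅ Z^18, C_2 ≅ Z^12.

Boundary ∂_1: C_1 → C_0 is given by ∂[p,q] = [q] − [p].
The resulting 7×18 matrix has rank 6, and its Smith normal form has invariant factors (1,1,1,1,1,1).

Boundary ∂_2: C_2 → C_1 sends each 2-simplex [p,q,r] to [q,r] − [p,r] + [p,q]. For instance
  ∂[v_0,v_1,v_3] = [v_1,v_3] − [v_0,v_3] + [v_0,v_1],
  ∂[v_1,v_3,v_6] = [v_3,v_6] − [v_1,v_6] + [v_1,v_3].
The 18×12 boundary matrix has rank 12 and Smith normal form diag(1,1,1,1,1,1,1,1,1,1,1,2).

Reading off H_k = ker ∂_k / im ∂_{k+1}:

  H_1: rank ker ∂_1 − rank ∂_2 = (18 − 6) − 12 = 0, and ∂_2 has invariant factor 2 > 1, so H_1 ≅ Z/2Z.

(K is a triangulation of the real projective plane RP^2.)

H_1 ≅ Z/2Z.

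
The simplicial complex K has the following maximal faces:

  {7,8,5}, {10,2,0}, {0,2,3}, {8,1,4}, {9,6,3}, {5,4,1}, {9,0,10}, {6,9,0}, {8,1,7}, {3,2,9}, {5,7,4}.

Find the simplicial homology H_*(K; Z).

H_0 ≅ Z^2,  H_1 ≅ Z^2,  H_2 = 0.

Fix the vertex order 0 < 1 < 2 < 3 < 4 < 5 < 6 < 7 < 8 < 9 < 10 and write every simplex with vertices in increasing order. Then dim K = 2 and the simplices of K are:

  0-simplices (11): [0], [1], [2], [3], [4], [5], [6], [7], [8], [9], [10]
  1-simplices (22): [0,2], [0,3], [0,6], [0,9], [0,10], [1,4], [1,5], [1,7], [1,8], [2,3], [2,9], [2,10], [3,6], [3,9], [4,5], [4,7], [4,8], [5,7], [5,8], [6,9], [7,8], [9,10]
  2-simplices (11): [0,2,3], [0,2,10], [0,6,9], [0,9,10], [1,4,5], [1,4,8], [1,7,8], [2,3,9], [3,6,9], [4,5,7], [5,7,8]

so the chain groups are C_0 ≅ Z^11, C_1 ≅ Z^22, C_2 ≅ Z^11.

Boundary ∂_1: C_1 → C_0 sends each edge [p,q] (with p < q) to q − p. For instance
  ∂[2,3] = [3] − [2].
The resulting 11×22 matrix has rank 9, and its Smith normal form has invariant factors (1,1,1,1,1,1,1,1,1).

Boundary ∂_2: C_2 → C_1 sends each 2-simplex [p,q,r] to [q,r] − [p,r] + [p,q]. For instance
  ∂[0,9,10] = [9,10] − [0,10] + [0,9],
  ∂[5,7,8] = [7,8] − [5,8] + [5,7].
The 22×11 boundary matrix has rank 11 and Smith normal form diag(1,1,1,1,1,1,1,1,1,1,1).

Computing H_k = (kernel of ∂_k) / (image of ∂_{k+1}):

  H_0: rank C_0 − rank ∂_1 = 11 − 9 = 2, and the invariant factors of ∂_1 are all 1, so H_0 ≅ Z^2.
  H_1: rank ker ∂_1 − rank ∂_2 = (22 − 9) − 11 = 2, and the invariant factors of ∂_2 are all 1, so H_1 ≅ Z^2.
  H_2: rank ker ∂_2 − rank ∂_3 = (11 − 11) − 0 = 0, and there is no ∂_3, so H_2 ≅ 0.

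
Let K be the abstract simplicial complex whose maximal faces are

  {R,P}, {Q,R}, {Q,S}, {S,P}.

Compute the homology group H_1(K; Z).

Order the vertices as P < Q < R < S. Listing each simplex with vertices in this order, K has dimension 1 with simplices:

  0-simplices (4): P, Q, R, S
  1-simplices (4): PR, PS, QR, QS

Hence C_0 ≅ Z^4, C_1 ≅ Z^4.

∂_1: C_1 → C_0 is given by ∂[p,q] = [q] − [p]. For instance
  ∂QS = S − Q.
As a 4×4 matrix over Z this has rank 3, with invariant factors (1,1,1).

From H_k ≅ ker(∂_k) / im(∂_{k+1}) we obtain:

  H_1: rank ker ∂_1 − rank ∂_2 = (4 − 3) − 0 = 1, and there is no ∂_2, so H_1 = Z.

H_1 = Z.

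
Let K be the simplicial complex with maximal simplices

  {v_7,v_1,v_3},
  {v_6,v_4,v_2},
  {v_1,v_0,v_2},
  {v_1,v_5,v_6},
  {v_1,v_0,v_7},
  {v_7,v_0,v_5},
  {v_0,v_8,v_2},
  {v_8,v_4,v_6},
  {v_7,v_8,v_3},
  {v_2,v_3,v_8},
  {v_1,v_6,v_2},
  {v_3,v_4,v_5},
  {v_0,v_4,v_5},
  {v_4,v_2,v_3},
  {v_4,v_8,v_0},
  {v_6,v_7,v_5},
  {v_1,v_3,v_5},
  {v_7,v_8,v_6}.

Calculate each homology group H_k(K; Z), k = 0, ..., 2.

H_0 ≅ Z,  H_1 ≅ Z ⊕ Z/2,  H_2 = 0.

Fix the vertex order v_0 < v_1 < v_2 < v_3 < v_4 < v_5 < v_6 < v_7 < v_8 and write every simplex with vertices in increasing order. Then dim K = 2 and the simplices of K are:

  0-simplices (9): [v_0], [v_1], [v_2], [v_3], [v_4], [v_5], [v_6], [v_7], [v_8]
  1-simplices (27): (27 of them)
  2-simplices (18): (18 of them)

so the chain groups are C_0 ≅ Z^9, C_1 ≅ Z^27, C_2 ≅ Z^18.

The boundary map ∂_1: C_1 → C_0 maps an edge to its endpoints' difference, ∂[p,q] = q − p. For instance
  ∂[v_0,v_5] = [v_5] − [v_0].
As a 9×27 matrix over Z this has rank 8, with invariant factors (1,1,1,1,1,1,1,1).

∂_2: C_2 → C_1 sends each 2-simplex [p,q,r] to [q,r] − [p,r] + [p,q]. For instance
  ∂[v_2,v_3,v_4] = [v_3,v_4] − [v_2,v_4] + [v_2,v_3],
  ∂[v_0,v_5,v_7] = [v_5,v_7] − [v_0,v_7] + [v_0,v_5].
The 27×18 boundary matrix has rank 18 and Smith normal form diag(1,1,1,1,1,1,1,1,1,1,1,1,1,1,1,1,1,2).

Now H_k = ker ∂_k / im ∂_{k+1}, so:

  H_0: rank C_0 − rank ∂_1 = 9 − 8 = 1, and the invariant factors of ∂_1 are all 1, so H_0 ≅ Z.
  H_1: rank ker ∂_1 − rank ∂_2 = (27 − 8) − 18 = 1, and ∂_2 has invariant factor 2 > 1, so H_1 ≅ Z ⊕ Z/2.
  H_2: rank ker ∂_2 − rank ∂_3 = (18 − 18) − 0 = 0, and there is no ∂_3, so H_2 ≅ 0.

(K is a triangulation of the Klein bottle.)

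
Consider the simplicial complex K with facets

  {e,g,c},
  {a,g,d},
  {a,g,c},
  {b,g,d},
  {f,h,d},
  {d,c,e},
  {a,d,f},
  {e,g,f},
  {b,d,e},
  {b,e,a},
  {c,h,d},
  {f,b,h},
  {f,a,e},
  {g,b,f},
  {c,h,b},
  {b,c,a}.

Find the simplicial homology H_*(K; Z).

H_0 ≅ Z,  H_1 ≅ Z^2,  H_2 ≅ Z.

Take the total order a < b < c < d < e < f < g < h on the vertex set. Then K (dimension 2) consists of the simplices:

  0-simplices (8): a, b, c, d, e, f, g, h
  1-simplices (24): ab, ac, ad, ae, af, ag, bc, bd, be, bf, bg, bh, cd, ce, cg, ch, de, df, dg, dh, ef, eg, fg, fh
  2-simplices (16): abc, abe, acg, adf, adg, aef, bch, bde, bdg, bfg, bfh, cde, cdh, ceg, dfh, efg

so the chain groups are C_0 ≅ Z^8, C_1 ≅ Z^24, C_2 ≅ Z^16.

∂_1: C_1 → C_0 sends each edge [p,q] (with p < q) to q − p.
This gives a 8×24 integer matrix of rank 7; reducing to Smith normal form yields diagonal entries (1,1,1,1,1,1,1).

The boundary map ∂_2: C_2 → C_1 sends each 2-simplex [p,q,r] to [q,r] − [p,r] + [p,q]. For instance
  ∂acg = cg − ag + ac,
  ∂dfh = fh − dh + df.
As a 24×16 matrix over Z this has rank 15, with invariant factors (1,1,1,1,1,1,1,1,1,1,1,1,1,1,1).

Now H_k = ker ∂_k / im ∂_{k+1}, so:

  H_0: rank C_0 − rank ∂_1 = 8 − 7 = 1, and the invariant factors of ∂_1 are all 1, so H_0 ≅ Z.
  H_1: rank ker ∂_1 − rank ∂_2 = (24 − 7) − 15 = 2, and the invariant factors of ∂_2 are all 1, so H_1 ≅ Z^2.
  H_2: rank ker ∂_2 − rank ∂_3 = (16 − 15) − 0 = 1, and there is no ∂_3, so H_2 ≅ Z.

As a check, the Euler characteristic is 8 − 24 + 16 = 0, which agrees with 1 − 2 + 1 = 0.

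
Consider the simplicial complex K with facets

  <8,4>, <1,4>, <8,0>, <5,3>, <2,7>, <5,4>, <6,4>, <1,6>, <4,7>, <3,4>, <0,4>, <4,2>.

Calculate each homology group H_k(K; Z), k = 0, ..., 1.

Take the total order 0 < 1 < 2 < 3 < 4 < 5 < 6 < 7 < 8 on the vertex set. Then K (dimension 1) consists of the simplices:

  0-simplices (9): [0], [1], [2], [3], [4], [5], [6], [7], [8]
  1-simplices (12): [0,4], [0,8], [1,4], [1,6], [2,4], [2,7], [3,4], [3,5], [4,5], [4,6], [4,7], [4,8]

so the chain groups are C_0 ≅ Z^9, C_1 ≅ Z^12.

∂_1: C_1 → C_0 maps an edge to its endpoints' difference, ∂[p,q] = q − p. For instance
  ∂[2,4] = [4] − [2].
As a 9×12 matrix over Z this has rank 8, with invariant factors (1,1,1,1,1,1,1,1).

From H_k ≅ ker(∂_k) / im(∂_{k+1}) we obtain:

  H_0: rank C_0 − rank ∂_1 = 9 − 8 = 1, and the invariant factors of ∂_1 are all 1, so H_0 ≅ Z.
  H_1: rank ker ∂_1 − rank ∂_2 = (12 − 8) − 0 = 4, and there is no ∂_2, so H_1 ≅ Z^4.

As a check, the Euler characteristic is 9 − 12 = -3, which agrees with 1 − 4 = -3.

H_0 = Z,  H_1 = Z^4.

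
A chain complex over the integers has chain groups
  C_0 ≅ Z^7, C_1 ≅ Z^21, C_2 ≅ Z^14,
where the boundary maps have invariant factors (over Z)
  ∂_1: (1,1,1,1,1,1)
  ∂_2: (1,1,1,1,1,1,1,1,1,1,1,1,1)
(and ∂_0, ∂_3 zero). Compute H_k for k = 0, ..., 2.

H_0 = Z,  H_1 = Z^2,  H_2 = Z.

H_0: b_0 = 7 − 0 − 6 = 1; torsion from ∂_1 factors > 1: none. So H_0 = Z.
H_1: b_1 = 21 − 6 − 13 = 2; torsion from ∂_2 factors > 1: none. So H_1 = Z^2.
H_2: b_2 = 14 − 13 − 0 = 1; torsion from ∂_3 factors > 1: none. So H_2 = Z.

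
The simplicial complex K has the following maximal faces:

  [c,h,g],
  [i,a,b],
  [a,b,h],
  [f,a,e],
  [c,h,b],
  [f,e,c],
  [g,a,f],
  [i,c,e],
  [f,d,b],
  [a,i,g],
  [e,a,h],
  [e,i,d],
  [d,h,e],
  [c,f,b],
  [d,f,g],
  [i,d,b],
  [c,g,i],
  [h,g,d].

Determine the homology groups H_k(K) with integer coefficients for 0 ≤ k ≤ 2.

Take the total order a < b < c < d < e < f < g < h < i on the vertex set. Then K (dimension 2) consists of the simplices:

  0-simplices (9): a, b, c, d, e, f, g, h, i
  1-simplices (27): ab, ae, af, ag, ah, ai, bc, bd, bf, bh, bi, ce, cf, cg, ch, ci, de, df, dg, dh, di, ef, eh, ei, fg, gh, gi
  2-simplices (18): abh, abi, aef, aeh, afg, agi, bcf, bch, bdf, bdi, cef, cei, cgh, cgi, deh, dei, dfg, dgh

so the chain groups are C_0 ≅ Z^9, C_1 ≅ Z^27, C_2 ≅ Z^18.

The boundary map ∂_1: C_1 → C_0 maps an edge to its endpoints' difference, ∂[p,q] = q − p. For instance
  ∂ae = e − a.
As a 9×27 matrix over Z this has rank 8, with invariant factors (1,1,1,1,1,1,1,1).

The boundary map ∂_2: C_2 → C_1 maps a triangle to the signed sum of its edges. For instance
  ∂cei = ei − ci + ce,
  ∂bdf = df − bf + bd.
This gives a 27×18 integer matrix of rank 17; reducing to Smith normal form yields diagonal entries (1,1,1,1,1,1,1,1,1,1,1,1,1,1,1,1,1).

Reading off H_k = ker ∂_k / im ∂_{k+1}:

  H_0: rank C_0 − rank ∂_1 = 9 − 8 = 1, and the invariant factors of ∂_1 are all 1, so H_0 = Z.
  H_1: rank ker ∂_1 − rank ∂_2 = (27 − 8) − 17 = 2, and the invariant factors of ∂_2 are all 1, so H_1 = Z^2.
  H_2: rank ker ∂_2 − rank ∂_3 = (18 − 17) − 0 = 1, and there is no ∂_3, so H_2 = Z.

As a check, the Euler characteristic is 9 − 27 + 18 = 0, which agrees with 1 − 2 + 1 = 0.

H_0 = Z,  H_1 = Z^2,  H_2 = Z.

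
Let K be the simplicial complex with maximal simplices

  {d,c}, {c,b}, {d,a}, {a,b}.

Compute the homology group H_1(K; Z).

H_1 ≅ Z.

Fix the vertex order a < b < c < d and write every simplex with vertices in increasing order. Then dim K = 1 and the simplices of K are:

  0-simplices (4): a, b, c, d
  1-simplices (4): ab, ad, bc, cd

giving chain groups C_0 ≅ Z^4, C_1 ≅ Z^4.

The boundary map ∂_1: C_1 → C_0 sends each edge [p,q] (with p < q) to q − p. For instance
  ∂ab = b − a.
As a 4×4 matrix over Z this has rank 3, with invariant factors (1,1,1).

Reading off H_k = ker ∂_k / im ∂_{k+1}:

  H_1: rank ker ∂_1 − rank ∂_2 = (4 − 3) − 0 = 1, and there is no ∂_2, so H_1 = Z.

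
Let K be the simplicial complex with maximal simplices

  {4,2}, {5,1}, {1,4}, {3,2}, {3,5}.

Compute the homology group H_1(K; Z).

H_1 = Z.

Take the total order 1 < 2 < 3 < 4 < 5 on the vertex set. Then K (dimension 1) consists of the simplices:

  0-simplices (5): [1], [2], [3], [4], [5]
  1-simplices (5): [1,4], [1,5], [2,3], [2,4], [3,5]

giving chain groups C_0 ≅ Z^5, C_1 ≅ Z^5.

The boundary map ∂_1: C_1 → C_0 maps an edge to its endpoints' difference, ∂[p,q] = q − p.
The resulting 5×5 matrix has rank 4, and its Smith normal form has invariant factors (1,1,1,1).

Computing H_k = (kernel of ∂_k) / (image of ∂_{k+1}):

  H_1: rank ker ∂_1 − rank ∂_2 = (5 − 4) − 0 = 1, and there is no ∂_2, so H_1 ≅ Z.

(K is a triangulation of the circle S^1.)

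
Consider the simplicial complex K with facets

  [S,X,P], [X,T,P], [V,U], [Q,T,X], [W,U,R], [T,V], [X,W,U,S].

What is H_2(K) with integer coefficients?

H_2 = 0.

Order the vertices as P < Q < R < S < T < U < V < W < X. Listing each simplex with vertices in this order, K has dimension 3 with simplices:

  0-simplices (9): P, Q, R, S, T, U, V, W, X
  1-simplices (16): PS, PT, PX, QT, QX, RU, RW, SU, SW, SX, TV, TX, UV, UW, UX, WX
  2-simplices (8): PSX, PTX, QTX, RUW, SUW, SUX, SWX, UWX
  3-simplices (1): SUWX

giving chain groups C_0 ≅ Z^9, C_1 ≅ Z^16, C_2 ≅ Z^8, C_3 ≅ Z^1.

The boundary map ∂_1: C_1 → C_0 is given by ∂[p,q] = [q] − [p]. For instance
  ∂UX = X − U.
The resulting 9×16 matrix has rank 8, and its Smith normal form has invariant factors (1,1,1,1,1,1,1,1).

Boundary ∂_2: C_2 → C_1 acts by ∂[p,q,r] = [q,r] − [p,r] + [p,q]. For instance
  ∂SWX = WX − SX + SW,
  ∂SUW = UW − SW + SU.
The 16×8 boundary matrix has rank 7 and Smith normal form diag(1,1,1,1,1,1,1).

∂_3: C_3 → C_2 sends each 3-simplex σ to the alternating sum Σ_i (−1)^i (σ with its i-th vertex removed). For instance
  ∂SUWX = UWX − SWX + SUX − SUW.
The resulting 8×1 matrix has rank 1, and its Smith normal form has invariant factors (1).

From H_k ≅ ker(∂_k) / im(∂_{k+1}) we obtain:

  H_2: rank ker ∂_2 − rank ∂_3 = (8 − 7) − 1 = 0, and the invariant factors of ∂_3 are all 1, so H_2 ≅ 0.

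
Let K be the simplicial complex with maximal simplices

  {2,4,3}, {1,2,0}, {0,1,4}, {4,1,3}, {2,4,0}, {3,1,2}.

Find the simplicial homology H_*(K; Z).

Order the vertices as 0 < 1 < 2 < 3 < 4. Listing each simplex with vertices in this order, K has dimension 2 with simplices:

  0-simplices (5): [0], [1], [2], [3], [4]
  1-simplices (9): [0,1], [0,2], [0,4], [1,2], [1,3], [1,4], [2,3], [2,4], [3,4]
  2-simplices (6): [0,1,2], [0,1,4], [0,2,4], [1,2,3], [1,3,4], [2,3,4]

so the chain groups are C_0 ≅ Z^5, C_1 ≅ Z^9, C_2 ≅ Z^6.

The boundary map ∂_1: C_1 → C_0 maps an edge to its endpoints' difference, ∂[p,q] = q − p. For instance
  ∂[1,4] = [4] − [1].
The resulting 5×9 matrix has rank 4, and its Smith normal form has invariant factors (1,1,1,1).

∂_2: C_2 → C_1 acts by ∂[p,q,r] = [q,r] − [p,r] + [p,q]. For instance
  ∂[0,2,4] = [2,4] − [0,4] + [0,2],
  ∂[1,2,3] = [2,3] − [1,3] + [1,2].
This gives a 9×6 integer matrix of rank 5; reducing to Smith normal form yields diagonal entries (1,1,1,1,1).

Now H_k = ker ∂_k / im ∂_{k+1}, so:

  H_0: rank C_0 − rank ∂_1 = 5 − 4 = 1, and the invariant factors of ∂_1 are all 1, so H_0 = Z.
  H_1: rank ker ∂_1 − rank ∂_2 = (9 − 4) − 5 = 0, and the invariant factors of ∂_2 are all 1, so H_1 = 0.
  H_2: rank ker ∂_2 − rank ∂_3 = (6 − 5) − 0 = 1, and there is no ∂_3, so H_2 = Z.

As a check, the Euler characteristic is 5 − 9 + 6 = 2, which agrees with 1 − 0 + 1 = 2.

H_0 = Z,  H_1 = 0,  H_2 = Z.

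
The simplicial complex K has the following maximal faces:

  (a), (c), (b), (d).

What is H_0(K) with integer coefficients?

H_0 = Z^4.

K has 4 vertices.
rank ∂_0 = 0, rank ∂_1 = 0 ⇒ b_0 = 4 − 0 − 0 = 4. So H_0 ≅ Z^4.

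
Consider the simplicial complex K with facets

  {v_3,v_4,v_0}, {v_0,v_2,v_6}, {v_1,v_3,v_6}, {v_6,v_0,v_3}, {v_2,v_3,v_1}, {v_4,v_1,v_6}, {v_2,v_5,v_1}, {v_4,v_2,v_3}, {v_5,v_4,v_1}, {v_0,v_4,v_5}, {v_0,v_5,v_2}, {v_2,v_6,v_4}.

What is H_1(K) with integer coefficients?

H_1 ≅ Z_2.

Fix the vertex order v_0 < v_1 < v_2 < v_3 < v_4 < v_5 < v_6 and write every simplex with vertices in increasing order. Then dim K = 2 and the simplices of K are:

  0-simplices (7): [v_0], [v_1], [v_2], [v_3], [v_4], [v_5], [v_6]
  1-simplices (18): (18 of them)
  2-simplices (12): (12 of them)

giving chain groups C_0 ≅ Z^7, C_1 ≅ Z^18, C_2 ≅ Z^12.

∂_1: C_1 → C_0 sends each edge [p,q] (with p < q) to q − p. For instance
  ∂[v_0,v_4] = [v_4] − [v_0].
The resulting 7×18 matrix has rank 6, and its Smith normal form has invariant factors (1,1,1,1,1,1).

∂_2: C_2 → C_1 sends each 2-simplex [p,q,r] to [q,r] − [p,r] + [p,q]. For instance
  ∂[v_2,v_3,v_4] = [v_3,v_4] − [v_2,v_4] + [v_2,v_3],
  ∂[v_0,v_3,v_4] = [v_3,v_4] − [v_0,v_4] + [v_0,v_3].
The 18×12 boundary matrix has rank 12 and Smith normal form diag(1,1,1,1,1,1,1,1,1,1,1,2).

Reading off H_k = ker ∂_k / im ∂_{k+1}:

  H_1: rank ker ∂_1 − rank ∂_2 = (18 − 6) − 12 = 0, and ∂_2 has invariant factor 2 > 1, so H_1 ≅ Z_2.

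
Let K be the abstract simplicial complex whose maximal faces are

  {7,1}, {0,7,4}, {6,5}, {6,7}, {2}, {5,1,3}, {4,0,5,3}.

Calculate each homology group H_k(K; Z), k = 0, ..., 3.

H_0 ≅ Z^2,  H_1 ≅ Z^2,  H_2 = 0,  H_3 = 0.

Fix the vertex order 0 < 1 < 2 < 3 < 4 < 5 < 6 < 7 and write every simplex with vertices in increasing order. Then dim K = 3 and the simplices of K are:

  0-simplices (8): [0], [1], [2], [3], [4], [5], [6], [7]
  1-simplices (13): [0,3], [0,4], [0,5], [0,7], [1,3], [1,5], [1,7], [3,4], [3,5], [4,5], [4,7], [5,6], [6,7]
  2-simplices (6): [0,3,4], [0,3,5], [0,4,5], [0,4,7], [1,3,5], [3,4,5]
  3-simplices (1): [0,3,4,5]

so the chain groups are C_0 ≅ Z^8, C_1 ≅ Z^13, C_2 ≅ Z^6, C_3 ≅ Z^1.

The boundary map ∂_1: C_1 → C_0 maps an edge to its endpoints' difference, ∂[p,q] = q − p. For instance
  ∂[0,5] = [5] − [0].
The 8×13 boundary matrix has rank 6 and Smith normal form diag(1,1,1,1,1,1).

The boundary map ∂_2: C_2 → C_1 acts by ∂[p,q,r] = [q,r] − [p,r] + [p,q]. For instance
  ∂[0,3,5] = [3,5] − [0,5] + [0,3],
  ∂[0,3,4] = [3,4] − [0,4] + [0,3].
The 13×6 boundary matrix has rank 5 and Smith normal form diag(1,1,1,1,1).

∂_3: C_3 → C_2 sends each 3-simplex σ to the alternating sum Σ_i (−1)^i (σ with its i-th vertex removed). For instance
  ∂[0,3,4,5] = [3,4,5] − [0,4,5] + [0,3,5] − [0,3,4].
This gives a 6×1 integer matrix of rank 1; reducing to Smith normal form yields diagonal entries (1).

Now H_k = ker ∂_k / im ∂_{k+1}, so:

  H_0: rank C_0 − rank ∂_1 = 8 − 6 = 2, and the invariant factors of ∂_1 are all 1, so H_0 = Z^2.
  H_1: rank ker ∂_1 − rank ∂_2 = (13 − 6) − 5 = 2, and the invariant factors of ∂_2 are all 1, so H_1 = Z^2.
  H_2: rank ker ∂_2 − rank ∂_3 = (6 − 5) − 1 = 0, and the invariant factors of ∂_3 are all 1, so H_2 = 0.
  H_3: rank ker ∂_3 − rank ∂_4 = (1 − 1) − 0 = 0, and there is no ∂_4, so H_3 = 0.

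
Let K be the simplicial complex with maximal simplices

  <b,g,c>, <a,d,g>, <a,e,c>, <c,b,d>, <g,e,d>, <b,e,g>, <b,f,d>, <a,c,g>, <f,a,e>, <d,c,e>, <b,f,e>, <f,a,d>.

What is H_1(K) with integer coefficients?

H_1 = Z/2.

Fix the vertex order a < b < c < d < e < f < g and write every simplex with vertices in increasing order. Then dim K = 2 and the simplices of K are:

  0-simplices (7): a, b, c, d, e, f, g
  1-simplices (18): ac, ad, ae, af, ag, bc, bd, be, bf, bg, cd, ce, cg, de, df, dg, ef, eg
  2-simplices (12): ace, acg, adf, adg, aef, bcd, bcg, bdf, bef, beg, cde, deg

Hence C_0 ≅ Z^7, C_1 ≅ Z^18, C_2 ≅ Z^12.

Boundary ∂_1: C_1 → C_0 sends each edge [p,q] (with p < q) to q − p. For instance
  ∂df = f − d.
As a 7×18 matrix over Z this has rank 6, with invariant factors (1,1,1,1,1,1).

∂_2: C_2 → C_1 sends each 2-simplex [p,q,r] to [q,r] − [p,r] + [p,q]. For instance
  ∂adf = df − af + ad,
  ∂beg = eg − bg + be.
The 18×12 boundary matrix has rank 12 and Smith normal form diag(1,1,1,1,1,1,1,1,1,1,1,2).

Computing H_k = (kernel of ∂_k) / (image of ∂_{k+1}):

  H_1: rank ker ∂_1 − rank ∂_2 = (18 − 6) − 12 = 0, and ∂_2 has invariant factor 2 > 1, so H_1 = Z/2.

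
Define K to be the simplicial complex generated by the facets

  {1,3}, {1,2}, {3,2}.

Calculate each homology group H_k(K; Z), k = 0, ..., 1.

H_0 = Z,  H_1 = Z.

Take the total order 1 < 2 < 3 on the vertex set. Then K (dimension 1) consists of the simplices:

  0-simplices (3): [1], [2], [3]
  1-simplices (3): [1,2], [1,3], [2,3]

giving chain groups C_0 ≅ Z^3, C_1 ≅ Z^3.

∂_1: C_1 → C_0 sends each edge [p,q] (with p < q) to q − p. For instance
  ∂[2,3] = [3] − [2].
The 3×3 boundary matrix has rank 2 and Smith normal form diag(1,1).

Reading off H_k = ker ∂_k / im ∂_{k+1}:

  H_0: rank C_0 − rank ∂_1 = 3 − 2 = 1, and the invariant factors of ∂_1 are all 1, so H_0 = Z.
  H_1: rank ker ∂_1 − rank ∂_2 = (3 − 2) − 0 = 1, and there is no ∂_2, so H_1 = Z.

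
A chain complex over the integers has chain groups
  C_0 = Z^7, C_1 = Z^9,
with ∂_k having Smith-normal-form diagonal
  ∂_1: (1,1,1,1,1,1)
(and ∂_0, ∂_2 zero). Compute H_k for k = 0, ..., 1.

H_0 ≅ Z,  H_1 ≅ Z^3.

H_0: b_0 = 7 − 0 − 6 = 1; torsion from ∂_1 factors > 1: none. So H_0 ≅ Z.
H_1: b_1 = 9 − 6 − 0 = 3; torsion from ∂_2 factors > 1: none. So H_1 ≅ Z^3.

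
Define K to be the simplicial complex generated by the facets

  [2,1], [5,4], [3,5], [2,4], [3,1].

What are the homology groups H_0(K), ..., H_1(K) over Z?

K has 5 vertices, 5 edges.
rank ∂_0 = 0, rank ∂_1 = 4 ⇒ b_0 = 5 − 0 − 4 = 1; all invariant factors of ∂_1 are 1 so no torsion. So H_0 ≅ Z.
rank ∂_1 = 4, rank ∂_2 = 0 ⇒ b_1 = 5 − 4 − 0 = 1. So H_1 ≅ Z.

H_0 ≅ Z,  H_1 ≅ Z.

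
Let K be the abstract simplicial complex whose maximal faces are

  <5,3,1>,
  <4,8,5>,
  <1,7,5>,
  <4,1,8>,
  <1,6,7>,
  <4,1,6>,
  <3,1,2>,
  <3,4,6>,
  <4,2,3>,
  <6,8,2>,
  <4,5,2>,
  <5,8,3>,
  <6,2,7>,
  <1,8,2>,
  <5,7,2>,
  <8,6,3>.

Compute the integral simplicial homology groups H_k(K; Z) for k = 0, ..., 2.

H_0 ≅ Z,  H_1 ≅ Z^2,  H_2 ≅ Z.

Fix the vertex order 1 < 2 < 3 < 4 < 5 < 6 < 7 < 8 and write every simplex with vertices in increasing order. Then dim K = 2 and the simplices of K are:

  0-simplices (8): [1], [2], [3], [4], [5], [6], [7], [8]
  1-simplices (24): (24 of them)
  2-simplices (16): [1,2,3], [1,2,8], [1,3,5], [1,4,6], [1,4,8], [1,5,7], [1,6,7], [2,3,4], [2,4,5], [2,5,7], [2,6,7], [2,6,8], [3,4,6], [3,5,8], [3,6,8], [4,5,8]

giving chain groups C_0 ≅ Z^8, C_1 ≅ Z^24, C_2 ≅ Z^16.

Boundary ∂_1: C_1 → C_0 is given by ∂[p,q] = [q] − [p].
This gives a 8×24 integer matrix of rank 7; reducing to Smith normal form yields diagonal entries (1,1,1,1,1,1,1).

The boundary map ∂_2: C_2 → C_1 maps a triangle to the signed sum of its edges. For instance
  ∂[2,3,4] = [3,4] − [2,4] + [2,3],
  ∂[1,6,7] = [6,7] − [1,7] + [1,6].
This gives a 24×16 integer matrix of rank 15; reducing to Smith normal form yields diagonal entries (1,1,1,1,1,1,1,1,1,1,1,1,1,1,1).

Computing H_k = (kernel of ∂_k) / (image of ∂_{k+1}):

  H_0: rank C_0 − rank ∂_1 = 8 − 7 = 1, and the invariant factors of ∂_1 are all 1, so H_0 ≅ Z.
  H_1: rank ker ∂_1 − rank ∂_2 = (24 − 7) − 15 = 2, and the invariant factors of ∂_2 are all 1, so H_1 ≅ Z^2.
  H_2: rank ker ∂_2 − rank ∂_3 = (16 − 15) − 0 = 1, and there is no ∂_3, so H_2 ≅ Z.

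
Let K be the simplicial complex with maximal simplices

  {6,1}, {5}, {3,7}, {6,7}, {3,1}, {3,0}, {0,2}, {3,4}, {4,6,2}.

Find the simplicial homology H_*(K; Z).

Fix the vertex order 0 < 1 < 2 < 3 < 4 < 5 < 6 < 7 and write every simplex with vertices in increasing order. Then dim K = 2 and the simplices of K are:

  0-simplices (8): [0], [1], [2], [3], [4], [5], [6], [7]
  1-simplices (10): [0,2], [0,3], [1,3], [1,6], [2,4], [2,6], [3,4], [3,7], [4,6], [6,7]
  2-simplices (1): [2,4,6]

giving chain groups C_0 ≅ Z^8, C_1 ≅ Z^10, C_2 ≅ Z^1.

Boundary ∂_1: C_1 → C_0 maps an edge to its endpoints' difference, ∂[p,q] = q − p. For instance
  ∂[4,6] = [6] − [4].
The resulting 8×10 matrix has rank 6, and its Smith normal form has invariant factors (1,1,1,1,1,1).

∂_2: C_2 → C_1 maps a triangle to the signed sum of its edges. For instance
  ∂[2,4,6] = [4,6] − [2,6] + [2,4].
As a 10×1 matrix over Z this has rank 1, with invariant factors (1).

From H_k ≅ ker(∂_k) / im(∂_{k+1}) we obtain:

  H_0: rank C_0 − rank ∂_1 = 8 − 6 = 2, and the invariant factors of ∂_1 are all 1, so H_0 = Z^2.
  H_1: rank ker ∂_1 − rank ∂_2 = (10 − 6) − 1 = 3, and the invariant factors of ∂_2 are all 1, so H_1 = Z^3.
  H_2: rank ker ∂_2 − rank ∂_3 = (1 − 1) − 0 = 0, and there is no ∂_3, so H_2 = 0.

H_0 ≅ Z^2,  H_1 ≅ Z^3,  H_2 = 0.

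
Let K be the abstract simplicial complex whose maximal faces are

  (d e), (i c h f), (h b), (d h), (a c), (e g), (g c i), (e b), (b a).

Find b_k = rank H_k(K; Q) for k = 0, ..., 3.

b_0 = 1, b_1 = 3, b_2 = 0, b_3 = 0.

K has 9 vertices, 15 edges, 5 triangles, 1 3-simplex.
rank ∂_0 = 0, rank ∂_1 = 8 ⇒ b_0 = 9 − 0 − 8 = 1; all invariant factors of ∂_1 are 1 so no torsion. So H_0 ≅ Z.
rank ∂_1 = 8, rank ∂_2 = 4 ⇒ b_1 = 15 − 8 − 4 = 3; all invariant factors of ∂_2 are 1 so no torsion. So H_1 ≅ Z^3.
rank ∂_2 = 4, rank ∂_3 = 1 ⇒ b_2 = 5 − 4 − 1 = 0; all invariant factors of ∂_3 are 1 so no torsion. So H_2 ≅ 0.
rank ∂_3 = 1, rank ∂_4 = 0 ⇒ b_3 = 1 − 1 − 0 = 0. So H_3 ≅ 0.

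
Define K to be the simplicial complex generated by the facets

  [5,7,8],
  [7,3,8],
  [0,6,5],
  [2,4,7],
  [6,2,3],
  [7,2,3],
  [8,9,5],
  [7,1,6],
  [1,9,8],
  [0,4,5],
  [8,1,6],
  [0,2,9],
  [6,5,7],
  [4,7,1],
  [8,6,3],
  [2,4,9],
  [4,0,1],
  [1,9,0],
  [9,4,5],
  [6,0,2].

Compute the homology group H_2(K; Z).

H_2 = 0.

Order the vertices as 0 < 1 < 2 < 3 < 4 < 5 < 6 < 7 < 8 < 9. Listing each simplex with vertices in this order, K has dimension 2 with simplices:

  0-simplices (10): [0], [1], [2], [3], [4], [5], [6], [7], [8], [9]
  1-simplices (30): (30 of them)
  2-simplices (20): (20 of them)

Hence C_0 ≅ Z^10, C_1 ≅ Z^30, C_2 ≅ Z^20.

The boundary map ∂_1: C_1 → C_0 sends each edge [p,q] (with p < q) to q − p.
The resulting 10×30 matrix has rank 9, and its Smith normal form has invariant factors (1,1,1,1,1,1,1,1,1).

∂_2: C_2 → C_1 acts by ∂[p,q,r] = [q,r] − [p,r] + [p,q]. For instance
  ∂[2,3,7] = [3,7] − [2,7] + [2,3],
  ∂[2,4,7] = [4,7] − [2,7] + [2,4].
This gives a 30×20 integer matrix of rank 20; reducing to Smith normal form yields diagonal entries (1,1,1,1,1,1,1,1,1,1,1,1,1,1,1,1,1,1,1,2).

From H_k ≅ ker(∂_k) / im(∂_{k+1}) we obtain:

  H_2: rank ker ∂_2 − rank ∂_3 = (20 − 20) − 0 = 0, and there is no ∂_3, so H_2 ≅ 0.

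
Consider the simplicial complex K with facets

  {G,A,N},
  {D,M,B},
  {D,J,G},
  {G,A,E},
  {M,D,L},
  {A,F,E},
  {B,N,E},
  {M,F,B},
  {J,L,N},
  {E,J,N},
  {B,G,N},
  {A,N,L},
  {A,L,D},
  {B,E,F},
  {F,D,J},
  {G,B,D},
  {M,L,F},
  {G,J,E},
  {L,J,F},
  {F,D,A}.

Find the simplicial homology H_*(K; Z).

H_0 = Z,  H_1 = Z ⊕ Z/2Z,  H_2 = 0.

K has 10 vertices, 30 edges, 20 triangles.
rank ∂_0 = 0, rank ∂_1 = 9 ⇒ b_0 = 10 − 0 − 9 = 1; all invariant factors of ∂_1 are 1 so no torsion. So H_0 = Z.
rank ∂_1 = 9, rank ∂_2 = 20 ⇒ b_1 = 30 − 9 − 20 = 1; ∂_2 has invariant factor(s) [2] giving torsion. So H_1 = Z ⊕ Z/2Z.
rank ∂_2 = 20, rank ∂_3 = 0 ⇒ b_2 = 20 − 20 − 0 = 0. So H_2 = 0.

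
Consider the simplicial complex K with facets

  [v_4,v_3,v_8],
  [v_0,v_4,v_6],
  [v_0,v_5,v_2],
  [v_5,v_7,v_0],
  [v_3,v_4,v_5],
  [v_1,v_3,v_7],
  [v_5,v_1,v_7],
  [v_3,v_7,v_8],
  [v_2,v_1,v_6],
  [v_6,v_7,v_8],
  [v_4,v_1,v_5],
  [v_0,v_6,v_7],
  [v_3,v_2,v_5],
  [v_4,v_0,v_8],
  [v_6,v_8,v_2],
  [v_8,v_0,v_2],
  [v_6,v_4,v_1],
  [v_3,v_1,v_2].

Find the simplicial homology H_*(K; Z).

H_0 = Z,  H_1 = Z ⊕ Z_2,  H_2 = 0.

Take the total order v_0 < v_1 < v_2 < v_3 < v_4 < v_5 < v_6 < v_7 < v_8 on the vertex set. Then K (dimension 2) consists of the simplices:

  0-simplices (9): [v_0], [v_1], [v_2], [v_3], [v_4], [v_5], [v_6], [v_7], [v_8]
  1-simplices (27): (27 of them)
  2-simplices (18): (18 of them)

Hence C_0 ≅ Z^9, C_1 ≅ Z^27, C_2 ≅ Z^18.

Boundary ∂_1: C_1 → C_0 sends each edge [p,q] (with p < q) to q − p.
As a 9×27 matrix over Z this has rank 8, with invariant factors (1,1,1,1,1,1,1,1).

∂_2: C_2 → C_1 sends each 2-simplex [p,q,r] to [q,r] − [p,r] + [p,q]. For instance
  ∂[v_3,v_7,v_8] = [v_7,v_8] − [v_3,v_8] + [v_3,v_7],
  ∂[v_0,v_2,v_5] = [v_2,v_5] − [v_0,v_5] + [v_0,v_2].
The resulting 27×18 matrix has rank 18, and its Smith normal form has invariant factors (1,1,1,1,1,1,1,1,1,1,1,1,1,1,1,1,1,2).

Now H_k = ker ∂_k / im ∂_{k+1}, so:

  H_0: rank C_0 − rank ∂_1 = 9 − 8 = 1, and the invariant factors of ∂_1 are all 1, so H_0 = Z.
  H_1: rank ker ∂_1 − rank ∂_2 = (27 − 8) − 18 = 1, and ∂_2 has invariant factor 2 > 1, so H_1 = Z ⊕ Z_2.
  H_2: rank ker ∂_2 − rank ∂_3 = (18 − 18) − 0 = 0, and there is no ∂_3, so H_2 = 0.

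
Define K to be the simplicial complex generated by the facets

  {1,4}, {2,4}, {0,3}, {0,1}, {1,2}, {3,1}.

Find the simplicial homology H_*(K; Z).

H_0 ≅ Z,  H_1 ≅ Z^2.

Take the total order 0 < 1 < 2 < 3 < 4 on the vertex set. Then K (dimension 1) consists of the simplices:

  0-simplices (5): [0], [1], [2], [3], [4]
  1-simplices (6): [0,1], [0,3], [1,2], [1,3], [1,4], [2,4]

giving chain groups C_0 ≅ Z^5, C_1 ≅ Z^6.

Boundary ∂_1: C_1 → C_0 is given by ∂[p,q] = [q] − [p].
The resulting 5×6 matrix has rank 4, and its Smith normal form has invariant factors (1,1,1,1).

Computing H_k = (kernel of ∂_k) / (image of ∂_{k+1}):

  H_0: rank C_0 − rank ∂_1 = 5 − 4 = 1, and the invariant factors of ∂_1 are all 1, so H_0 ≅ Z.
  H_1: rank ker ∂_1 − rank ∂_2 = (6 − 4) − 0 = 2, and there is no ∂_2, so H_1 ≅ Z^2.

As a check, the Euler characteristic is 5 − 6 = -1, which agrees with 1 − 2 = -1.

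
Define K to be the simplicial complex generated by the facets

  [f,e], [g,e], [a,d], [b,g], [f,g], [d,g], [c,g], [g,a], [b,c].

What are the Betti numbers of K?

K has 7 vertices, 9 edges.
rank ∂_0 = 0, rank ∂_1 = 6 ⇒ b_0 = 7 − 0 − 6 = 1; all invariant factors of ∂_1 are 1 so no torsion. So H_0 = Z.
rank ∂_1 = 6, rank ∂_2 = 0 ⇒ b_1 = 9 − 6 − 0 = 3. So H_1 = Z^3.

b_0 = 1, b_1 = 3.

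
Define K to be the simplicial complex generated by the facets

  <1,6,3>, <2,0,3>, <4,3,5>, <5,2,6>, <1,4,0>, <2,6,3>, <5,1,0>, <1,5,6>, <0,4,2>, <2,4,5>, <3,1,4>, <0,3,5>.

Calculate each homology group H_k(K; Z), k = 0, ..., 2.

H_0 ≅ Z,  H_1 ≅ Z/2Z,  H_2 = 0.

Order the vertices as 0 < 1 < 2 < 3 < 4 < 5 < 6. Listing each simplex with vertices in this order, K has dimension 2 with simplices:

  0-simplices (7): [0], [1], [2], [3], [4], [5], [6]
  1-simplices (18): [0,1], [0,2], [0,3], [0,4], [0,5], [1,3], [1,4], [1,5], [1,6], [2,3], [2,4], [2,5], [2,6], [3,4], [3,5], [3,6], [4,5], [5,6]
  2-simplices (12): [0,1,4], [0,1,5], [0,2,3], [0,2,4], [0,3,5], [1,3,4], [1,3,6], [1,5,6], [2,3,6], [2,4,5], [2,5,6], [3,4,5]

giving chain groups C_0 ≅ Z^7, C_1 ≅ Z^18, C_2 ≅ Z^12.

The boundary map ∂_1: C_1 → C_0 maps an edge to its endpoints' difference, ∂[p,q] = q − p. For instance
  ∂[0,3] = [3] − [0].
The resulting 7×18 matrix has rank 6, and its Smith normal form has invariant factors (1,1,1,1,1,1).

The boundary map ∂_2: C_2 → C_1 maps a triangle to the signed sum of its edges. For instance
  ∂[0,3,5] = [3,5] − [0,5] + [0,3],
  ∂[3,4,5] = [4,5] − [3,5] + [3,4].
As a 18×12 matrix over Z this has rank 12, with invariant factors (1,1,1,1,1,1,1,1,1,1,1,2).

Computing H_k = (kernel of ∂_k) / (image of ∂_{k+1}):

  H_0: rank C_0 − rank ∂_1 = 7 − 6 = 1, and the invariant factors of ∂_1 are all 1, so H_0 ≅ Z.
  H_1: rank ker ∂_1 − rank ∂_2 = (18 − 6) − 12 = 0, and ∂_2 has invariant factor 2 > 1, so H_1 ≅ Z/2Z.
  H_2: rank ker ∂_2 − rank ∂_3 = (12 − 12) − 0 = 0, and there is no ∂_3, so H_2 ≅ 0.

As a check, the Euler characteristic is 7 − 18 + 12 = 1, which agrees with 1 − 0 + 0 = 1.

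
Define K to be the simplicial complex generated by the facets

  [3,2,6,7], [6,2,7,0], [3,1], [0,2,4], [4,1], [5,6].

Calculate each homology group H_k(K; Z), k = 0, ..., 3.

We work with the vertex ordering 0 < 1 < 2 < 3 < 4 < 5 < 6 < 7. The simplices of K, each written with vertices in increasing order, are:

  0-simplices (8): [0], [1], [2], [3], [4], [5], [6], [7]
  1-simplices (14): [0,2], [0,4], [0,6], [0,7], [1,3], [1,4], [2,3], [2,4], [2,6], [2,7], [3,6], [3,7], [5,6], [6,7]
  2-simplices (8): [0,2,4], [0,2,6], [0,2,7], [0,6,7], [2,3,6], [2,3,7], [2,6,7], [3,6,7]
  3-simplices (2): [0,2,6,7], [2,3,6,7]

so the chain groups are C_0 ≅ Z^8, C_1 ≅ Z^14, C_2 ≅ Z^8, C_3 ≅ Z^2.

Boundary ∂_1: C_1 → C_0 sends each edge [p,q] (with p < q) to q − p. For instance
  ∂[1,4] = [4] − [1].
This gives a 8×14 integer matrix of rank 7; reducing to Smith normal form yields diagonal entries (1,1,1,1,1,1,1).

Boundary ∂_2: C_2 → C_1 sends each 2-simplex [p,q,r] to [q,r] − [p,r] + [p,q]. For instance
  ∂[0,2,4] = [2,4] − [0,4] + [0,2],
  ∂[0,2,7] = [2,7] − [0,7] + [0,2].
This gives a 14×8 integer matrix of rank 6; reducing to Smith normal form yields diagonal entries (1,1,1,1,1,1).

Boundary ∂_3: C_3 → C_2 sends each 3-simplex σ to the alternating sum Σ_i (−1)^i (σ with its i-th vertex removed). For instance
  ∂[2,3,6,7] = [3,6,7] − [2,6,7] + [2,3,7] − [2,3,6],
  ∂[0,2,6,7] = [2,6,7] − [0,6,7] + [0,2,7] − [0,2,6].
As a 8×2 matrix over Z this has rank 2, with invariant factors (1,1).

From H_k ≅ ker(∂_k) / im(∂_{k+1}) we obtain:

  H_0: rank C_0 − rank ∂_1 = 8 − 7 = 1, and the invariant factors of ∂_1 are all 1, so H_0 = Z.
  H_1: rank ker ∂_1 − rank ∂_2 = (14 − 7) − 6 = 1, and the invariant factors of ∂_2 are all 1, so H_1 = Z.
  H_2: rank ker ∂_2 − rank ∂_3 = (8 − 6) − 2 = 0, and the invariant factors of ∂_3 are all 1, so H_2 = 0.
  H_3: rank ker ∂_3 − rank ∂_4 = (2 − 2) − 0 = 0, and there is no ∂_4, so H_3 = 0.

As a check, the Euler characteristic is 8 − 14 + 8 − 2 = 0, which agrees with 1 − 1 + 0 − 0 = 0.

H_0 = Z,  H_1 = Z,  H_2 = 0,  H_3 = 0.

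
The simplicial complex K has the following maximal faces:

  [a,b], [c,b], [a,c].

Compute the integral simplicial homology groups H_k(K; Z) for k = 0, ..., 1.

H_0 = Z,  H_1 = Z.

Take the total order a < b < c on the vertex set. Then K (dimension 1) consists of the simplices:

  0-simplices (3): a, b, c
  1-simplices (3): ab, ac, bc

so the chain groups are C_0 ≅ Z^3, C_1 ≅ Z^3.

∂_1: C_1 → C_0 is given by ∂[p,q] = [q] − [p]. For instance
  ∂ac = c − a.
The 3×3 boundary matrix has rank 2 and Smith normal form diag(1,1).

Now H_k = ker ∂_k / im ∂_{k+1}, so:

  H_0: rank C_0 − rank ∂_1 = 3 − 2 = 1, and the invariant factors of ∂_1 are all 1, so H_0 = Z.
  H_1: rank ker ∂_1 − rank ∂_2 = (3 − 2) − 0 = 1, and there is no ∂_2, so H_1 = Z.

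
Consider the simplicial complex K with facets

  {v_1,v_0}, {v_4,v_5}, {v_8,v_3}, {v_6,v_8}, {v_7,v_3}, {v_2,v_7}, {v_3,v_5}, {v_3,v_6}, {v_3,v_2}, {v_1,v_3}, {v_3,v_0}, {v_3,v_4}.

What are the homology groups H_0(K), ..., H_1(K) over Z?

H_0 = Z,  H_1 = Z^4.

Take the total order v_0 < v_1 < v_2 < v_3 < v_4 < v_5 < v_6 < v_7 < v_8 on the vertex set. Then K (dimension 1) consists of the simplices:

  0-simplices (9): [v_0], [v_1], [v_2], [v_3], [v_4], [v_5], [v_6], [v_7], [v_8]
  1-simplices (12): [v_0,v_1], [v_0,v_3], [v_1,v_3], [v_2,v_3], [v_2,v_7], [v_3,v_4], [v_3,v_5], [v_3,v_6], [v_3,v_7], [v_3,v_8], [v_4,v_5], [v_6,v_8]

Hence C_0 ≅ Z^9, C_1 ≅ Z^12.

∂_1: C_1 → C_0 sends each edge [p,q] (with p < q) to q − p.
The resulting 9×12 matrix has rank 8, and its Smith normal form has invariant factors (1,1,1,1,1,1,1,1).

Now H_k = ker ∂_k / im ∂_{k+1}, so:

  H_0: rank C_0 − rank ∂_1 = 9 − 8 = 1, and the invariant factors of ∂_1 are all 1, so H_0 ≅ Z.
  H_1: rank ker ∂_1 − rank ∂_2 = (12 − 8) − 0 = 4, and there is no ∂_2, so H_1 ≅ Z^4.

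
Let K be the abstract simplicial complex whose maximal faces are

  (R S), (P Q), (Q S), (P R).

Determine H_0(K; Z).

H_0 = Z.

Take the total order P < Q < R < S on the vertex set. Then K (dimension 1) consists of the simplices:

  0-simplices (4): P, Q, R, S
  1-simplices (4): PQ, PR, QS, RS

giving chain groups C_0 ≅ Z^4, C_1 ≅ Z^4.

Boundary ∂_1: C_1 → C_0 is given by ∂[p,q] = [q] − [p].
The resulting 4×4 matrix has rank 3, and its Smith normal form has invariant factors (1,1,1).

Now H_k = ker ∂_k / im ∂_{k+1}, so:

  H_0: rank C_0 − rank ∂_1 = 4 − 3 = 1, and the invariant factors of ∂_1 are all 1, so H_0 = Z.

(K is a triangulation of the circle S^1.)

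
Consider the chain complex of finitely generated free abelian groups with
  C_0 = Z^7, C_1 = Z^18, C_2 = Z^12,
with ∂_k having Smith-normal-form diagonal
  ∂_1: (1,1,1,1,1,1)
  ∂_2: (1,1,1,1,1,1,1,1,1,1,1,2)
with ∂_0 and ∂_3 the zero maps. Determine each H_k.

H_0 ≅ Z,  H_1 ≅ Z/2,  H_2 = 0.

H_0: b_0 = 7 − 0 − 6 = 1; torsion from ∂_1 factors > 1: none. So H_0 ≅ Z.
H_1: b_1 = 18 − 6 − 12 = 0; torsion from ∂_2 factors > 1: [2]. So H_1 ≅ Z/2.
H_2: b_2 = 12 − 12 − 0 = 0; torsion from ∂_3 factors > 1: none. So H_2 ≅ 0.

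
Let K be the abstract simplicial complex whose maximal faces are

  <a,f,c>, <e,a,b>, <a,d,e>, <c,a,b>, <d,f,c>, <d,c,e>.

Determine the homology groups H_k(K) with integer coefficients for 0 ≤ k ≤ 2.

H_0 ≅ Z,  H_1 ≅ Z,  H_2 = 0.

Order the vertices as a < b < c < d < e < f. Listing each simplex with vertices in this order, K has dimension 2 with simplices:

  0-simplices (6): a, b, c, d, e, f
  1-simplices (12): ab, ac, ad, ae, af, bc, be, cd, ce, cf, de, df
  2-simplices (6): abc, abe, acf, ade, cde, cdf

so the chain groups are C_0 ≅ Z^6, C_1 ≅ Z^12, C_2 ≅ Z^6.

Boundary ∂_1: C_1 → C_0 maps an edge to its endpoints' difference, ∂[p,q] = q − p. For instance
  ∂ac = c − a.
The 6×12 boundary matrix has rank 5 and Smith normal form diag(1,1,1,1,1).

Boundary ∂_2: C_2 → C_1 sends each 2-simplex [p,q,r] to [q,r] − [p,r] + [p,q]. For instance
  ∂cde = de − ce + cd,
  ∂abc = bc − ac + ab.
As a 12×6 matrix over Z this has rank 6, with invariant factors (1,1,1,1,1,1).

Computing H_k = (kernel of ∂_k) / (image of ∂_{k+1}):

  H_0: rank C_0 − rank ∂_1 = 6 − 5 = 1, and the invariant factors of ∂_1 are all 1, so H_0 ≅ Z.
  H_1: rank ker ∂_1 − rank ∂_2 = (12 − 5) − 6 = 1, and the invariant factors of ∂_2 are all 1, so H_1 ≅ Z.
  H_2: rank ker ∂_2 − rank ∂_3 = (6 − 6) − 0 = 0, and there is no ∂_3, so H_2 ≅ 0.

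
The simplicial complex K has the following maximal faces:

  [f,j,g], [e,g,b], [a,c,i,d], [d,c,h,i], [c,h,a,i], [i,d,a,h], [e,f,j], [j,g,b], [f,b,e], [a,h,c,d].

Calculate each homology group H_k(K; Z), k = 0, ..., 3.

H_0 = Z^2,  H_1 = Z,  H_2 = 0,  H_3 = Z.

K has 10 vertices, 20 edges, 15 triangles, 5 3-simplices.
rank ∂_0 = 0, rank ∂_1 = 8 ⇒ b_0 = 10 − 0 − 8 = 2; all invariant factors of ∂_1 are 1 so no torsion. So H_0 ≅ Z^2.
rank ∂_1 = 8, rank ∂_2 = 11 ⇒ b_1 = 20 − 8 − 11 = 1; all invariant factors of ∂_2 are 1 so no torsion. So H_1 ≅ Z.
rank ∂_2 = 11, rank ∂_3 = 4 ⇒ b_2 = 15 − 11 − 4 = 0; all invariant factors of ∂_3 are 1 so no torsion. So H_2 ≅ 0.
rank ∂_3 = 4, rank ∂_4 = 0 ⇒ b_3 = 5 − 4 − 0 = 1. So H_3 ≅ Z.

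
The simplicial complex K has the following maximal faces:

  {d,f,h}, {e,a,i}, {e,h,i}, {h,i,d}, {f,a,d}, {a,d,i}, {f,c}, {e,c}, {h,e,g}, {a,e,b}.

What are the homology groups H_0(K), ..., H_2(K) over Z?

H_0 ≅ Z,  H_1 ≅ Z,  H_2 = 0.

Take the total order a < b < c < d < e < f < g < h < i on the vertex set. Then K (dimension 2) consists of the simplices:

  0-simplices (9): a, b, c, d, e, f, g, h, i
  1-simplices (17): ab, ad, ae, af, ai, be, ce, cf, df, dh, di, eg, eh, ei, fh, gh, hi
  2-simplices (8): abe, adf, adi, aei, dfh, dhi, egh, ehi

giving chain groups C_0 ≅ Z^9, C_1 ≅ Z^17, C_2 ≅ Z^8.

∂_1: C_1 → C_0 sends each edge [p,q] (with p < q) to q − p. For instance
  ∂ei = i − e.
As a 9×17 matrix over Z this has rank 8, with invariant factors (1,1,1,1,1,1,1,1).

Boundary ∂_2: C_2 → C_1 acts by ∂[p,q,r] = [q,r] − [p,r] + [p,q]. For instance
  ∂aei = ei − ai + ae,
  ∂dfh = fh − dh + df.
The resulting 17×8 matrix has rank 8, and its Smith normal form has invariant factors (1,1,1,1,1,1,1,1).

Reading off H_k = ker ∂_k / im ∂_{k+1}:

  H_0: rank C_0 − rank ∂_1 = 9 − 8 = 1, and the invariant factors of ∂_1 are all 1, so H_0 = Z.
  H_1: rank ker ∂_1 − rank ∂_2 = (17 − 8) − 8 = 1, and the invariant factors of ∂_2 are all 1, so H_1 = Z.
  H_2: rank ker ∂_2 − rank ∂_3 = (8 − 8) − 0 = 0, and there is no ∂_3, so H_2 = 0.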